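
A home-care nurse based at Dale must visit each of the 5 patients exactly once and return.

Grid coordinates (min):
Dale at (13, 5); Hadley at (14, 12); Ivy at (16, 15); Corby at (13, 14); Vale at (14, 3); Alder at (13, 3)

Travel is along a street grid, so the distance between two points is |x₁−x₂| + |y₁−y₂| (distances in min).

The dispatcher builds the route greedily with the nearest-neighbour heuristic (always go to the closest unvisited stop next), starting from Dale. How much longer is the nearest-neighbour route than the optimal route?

From Dale: Alder=2, Vale=3, Hadley=8, Corby=9, Ivy=13 → choose Alder (2).
From Alder: Vale=1, Hadley=10, Corby=11, Ivy=15 → choose Vale (1).
From Vale: Hadley=9, Corby=12, Ivy=14 → choose Hadley (9).
From Hadley: Corby=3, Ivy=5 → choose Corby (3).
From Corby: Ivy=4 → choose Ivy (4).
NN route Dale → Alder → Vale → Hadley → Corby → Ivy → Dale costs 32.
Optimal: Dale → Corby → Ivy → Hadley → Vale → Alder → Dale costs 30 (by enumerating all 60 distinct tours).
Excess = 32 − 30 = 2.

Excess over optimum: 2 min.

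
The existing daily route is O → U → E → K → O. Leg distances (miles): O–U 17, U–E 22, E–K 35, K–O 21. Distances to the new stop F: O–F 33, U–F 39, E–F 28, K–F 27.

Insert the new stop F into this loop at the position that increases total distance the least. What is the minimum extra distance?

Adding 20 miles by placing F on the E–K leg.

Insertion cost between consecutive stops i–j is d(i,F) + d(F,j) − d(i,j):
  between O and U: 33 + 39 − 17 = 55
  between U and E: 39 + 28 − 22 = 45
  between E and K: 28 + 27 − 35 = 20
  between K and O: 27 + 33 − 21 = 39
Cheapest insertion is between E and K, adding 20.
New total = 95 + 20 = 115.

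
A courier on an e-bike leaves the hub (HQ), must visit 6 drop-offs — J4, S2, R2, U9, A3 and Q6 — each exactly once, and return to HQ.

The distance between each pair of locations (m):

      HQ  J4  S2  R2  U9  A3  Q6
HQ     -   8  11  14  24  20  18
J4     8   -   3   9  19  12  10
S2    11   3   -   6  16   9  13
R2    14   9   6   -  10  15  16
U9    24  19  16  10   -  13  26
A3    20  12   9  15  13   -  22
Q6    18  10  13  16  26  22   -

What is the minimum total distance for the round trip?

Minimum total distance: 77 m.

HQ→J4→S2→R2→U9→A3→Q6→HQ: 8+3+6+10+13+22+18 = 80
HQ→J4→S2→R2→U9→Q6→A3→HQ: 8+3+6+10+26+22+20 = 95
HQ→J4→S2→R2→A3→U9→Q6→HQ: 8+3+6+15+13+26+18 = 89
HQ→J4→S2→R2→A3→Q6→U9→HQ: 8+3+6+15+22+26+24 = 104
HQ→J4→S2→R2→Q6→U9→A3→HQ: 8+3+6+16+26+13+20 = 92
HQ→J4→S2→R2→Q6→A3→U9→HQ: 8+3+6+16+22+13+24 = 92
HQ→J4→S2→U9→R2→A3→Q6→HQ: 8+3+16+10+15+22+18 = 92
HQ→J4→S2→U9→R2→Q6→A3→HQ: 8+3+16+10+16+22+20 = 95
… (352 more)
HQ→J4→S2→A3→U9→R2→Q6→HQ: 8+3+9+13+10+16+18 = 77  ← best
The minimum is 77.
One optimal route: HQ → J4 → S2 → A3 → U9 → R2 → Q6 → HQ (or its reverse).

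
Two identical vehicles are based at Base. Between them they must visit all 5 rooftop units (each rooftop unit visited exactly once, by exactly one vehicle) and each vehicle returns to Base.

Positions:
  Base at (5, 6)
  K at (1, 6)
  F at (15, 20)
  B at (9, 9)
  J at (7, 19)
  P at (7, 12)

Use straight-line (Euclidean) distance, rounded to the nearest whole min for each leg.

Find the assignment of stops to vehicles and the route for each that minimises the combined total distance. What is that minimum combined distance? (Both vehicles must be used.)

Minimum combined distance: 47 min.

There are 2^4 − 1 = 15 ways to divide the 5 stops into two non-empty groups. For each, the best each vehicle can do is its own shortest tour through its group:
  {K} + {F, B, J, P}: 8 + 39 = 47
  {F} + {K, B, J, P}: 34 + 34 = 68
  {K, F} + {B, J, P}: 41 + 28 = 69
  {B} + {K, F, J, P}: 10 + 43 = 53
  {K, B} + {F, J, P}: 18 + 38 = 56
  {F, B} + {K, J, P}: 35 + 31 = 66
  … (15 splits in total)
Best: vehicle 1 Base → K → Base = 8; vehicle 2 Base → B → F → J → P → Base = 39; combined 47.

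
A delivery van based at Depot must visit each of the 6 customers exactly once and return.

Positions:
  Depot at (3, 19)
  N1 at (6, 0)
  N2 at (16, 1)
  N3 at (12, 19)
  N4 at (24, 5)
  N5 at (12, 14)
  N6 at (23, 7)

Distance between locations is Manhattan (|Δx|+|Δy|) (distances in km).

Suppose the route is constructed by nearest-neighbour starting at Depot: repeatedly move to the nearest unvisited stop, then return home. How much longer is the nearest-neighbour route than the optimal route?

Depot: N3=9, N5=14, N1=22, N2=31, N6=32, N4=35 ⇒ N3
N3: N5=5, N2=22, N6=23, N1=25, N4=26 ⇒ N5
N5: N2=17, N6=18, N1=20, N4=21 ⇒ N2
N2: N1=11, N4=12, N6=13 ⇒ N1
N1: N4=23, N6=24 ⇒ N4
N4: N6=3 ⇒ N6
NN route Depot → N3 → N5 → N2 → N1 → N4 → N6 → Depot costs 100.
Optimal: Depot → N1 → N2 → N4 → N6 → N5 → N3 → Depot costs 80 (by enumerating all 360 distinct tours).
Excess = 100 − 80 = 20.

20 km longer than the optimal tour.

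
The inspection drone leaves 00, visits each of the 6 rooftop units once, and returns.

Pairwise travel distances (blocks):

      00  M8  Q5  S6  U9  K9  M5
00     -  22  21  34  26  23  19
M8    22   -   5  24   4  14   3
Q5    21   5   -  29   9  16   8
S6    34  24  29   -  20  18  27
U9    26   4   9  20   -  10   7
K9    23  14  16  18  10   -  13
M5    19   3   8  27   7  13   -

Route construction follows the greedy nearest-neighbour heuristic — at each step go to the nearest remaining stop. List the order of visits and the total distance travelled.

Total distance 103 blocks via the nearest-neighbour route 00 → M5 → M8 → U9 → Q5 → K9 → S6 → 00.

00 → [M5:19 / Q5:21 / M8:22 / K9:23 / U9:26 / S6:34] → M5 (19)
M5 → [M8:3 / U9:7 / Q5:8 / K9:13 / S6:27] → M8 (3)
M8 → [U9:4 / Q5:5 / K9:14 / S6:24] → U9 (4)
U9 → [Q5:9 / K9:10 / S6:20] → Q5 (9)
Q5 → [K9:16 / S6:29] → K9 (16)
K9 → [S6:18] → S6 (18)
Return S6→00: 34.
Total = 19 + 3 + 4 + 9 + 16 + 18 + 34 = 103.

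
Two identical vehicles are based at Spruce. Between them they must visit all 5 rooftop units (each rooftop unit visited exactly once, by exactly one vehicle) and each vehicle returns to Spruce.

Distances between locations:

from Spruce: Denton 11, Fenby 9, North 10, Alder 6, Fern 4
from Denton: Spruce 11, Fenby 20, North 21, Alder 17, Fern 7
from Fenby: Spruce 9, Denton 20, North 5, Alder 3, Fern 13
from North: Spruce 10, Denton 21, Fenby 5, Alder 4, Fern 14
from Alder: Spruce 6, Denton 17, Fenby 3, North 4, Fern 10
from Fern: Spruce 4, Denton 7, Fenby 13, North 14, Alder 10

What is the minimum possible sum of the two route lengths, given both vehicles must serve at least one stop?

Minimum combined distance: 46.

Try each way of splitting the stops between the two vehicles (each non-empty) and, for each split, find the best tour for each vehicle:
  {Denton} + {Fenby, North, Alder, Fern}: 22 + 32 = 54
  {Fenby} + {Denton, North, Alder, Fern}: 18 + 42 = 60
  {Denton, Fenby} + {North, Alder, Fern}: 40 + 28 = 68
  {North} + {Denton, Fenby, Alder, Fern}: 20 + 40 = 60
  {Denton, North} + {Fenby, Alder, Fern}: 42 + 26 = 68
  {Fenby, North} + {Denton, Alder, Fern}: 24 + 34 = 58
  … (15 splits in total)
  {Fenby, North, Alder} + {Denton, Fern}: 24 + 22 = 46  ← best
Best: vehicle 1 Spruce → Fenby → North → Alder → Spruce = 24; vehicle 2 Spruce → Denton → Fern → Spruce = 22; combined 46.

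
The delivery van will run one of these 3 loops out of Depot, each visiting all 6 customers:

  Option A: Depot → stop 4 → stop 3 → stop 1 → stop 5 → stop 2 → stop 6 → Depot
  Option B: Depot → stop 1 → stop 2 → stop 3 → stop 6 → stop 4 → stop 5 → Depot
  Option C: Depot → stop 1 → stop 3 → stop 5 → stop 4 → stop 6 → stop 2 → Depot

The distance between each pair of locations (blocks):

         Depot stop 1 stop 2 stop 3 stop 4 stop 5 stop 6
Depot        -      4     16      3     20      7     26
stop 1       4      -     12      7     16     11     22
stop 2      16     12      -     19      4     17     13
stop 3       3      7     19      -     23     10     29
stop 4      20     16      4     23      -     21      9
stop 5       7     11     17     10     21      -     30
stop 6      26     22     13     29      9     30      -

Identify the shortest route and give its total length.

80 blocks — Option C is the shortest.

Option A: 20 + 23 + 7 + 11 + 17 + 13 + 26 = 117
Option B: 4 + 12 + 19 + 29 + 9 + 21 + 7 = 101
Option C: 4 + 7 + 10 + 21 + 9 + 13 + 16 = 80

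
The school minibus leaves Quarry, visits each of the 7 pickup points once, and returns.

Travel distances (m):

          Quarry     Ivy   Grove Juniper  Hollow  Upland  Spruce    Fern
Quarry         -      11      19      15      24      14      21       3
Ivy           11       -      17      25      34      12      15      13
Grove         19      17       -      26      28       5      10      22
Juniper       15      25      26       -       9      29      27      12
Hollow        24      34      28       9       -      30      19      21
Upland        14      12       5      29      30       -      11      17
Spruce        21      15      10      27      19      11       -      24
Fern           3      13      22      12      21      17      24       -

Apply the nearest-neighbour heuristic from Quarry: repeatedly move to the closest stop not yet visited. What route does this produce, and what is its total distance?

81 m along Quarry → Fern → Juniper → Hollow → Spruce → Grove → Upland → Ivy → Quarry.

At Quarry the remaining stops are Fern 3, Ivy 11, Upland 14, Juniper 15, Grove 19, Spruce 21, Hollow 24; go to Fern.
At Fern the remaining stops are Juniper 12, Ivy 13, Upland 17, Hollow 21, Grove 22, Spruce 24; go to Juniper.
At Juniper the remaining stops are Hollow 9, Ivy 25, Grove 26, Spruce 27, Upland 29; go to Hollow.
At Hollow the remaining stops are Spruce 19, Grove 28, Upland 30, Ivy 34; go to Spruce.
At Spruce the remaining stops are Grove 10, Upland 11, Ivy 15; go to Grove.
At Grove the remaining stops are Upland 5, Ivy 17; go to Upland.
At Upland the remaining stops are Ivy 12; go to Ivy.
Return Ivy→Quarry: 11.
Total = 3 + 12 + 9 + 19 + 10 + 5 + 12 + 11 = 81.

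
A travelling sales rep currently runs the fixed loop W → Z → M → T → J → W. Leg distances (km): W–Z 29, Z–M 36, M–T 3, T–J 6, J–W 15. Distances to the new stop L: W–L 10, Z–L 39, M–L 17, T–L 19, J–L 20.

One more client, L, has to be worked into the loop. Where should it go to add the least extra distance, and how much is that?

Adding 15 km by placing L on the J–W leg.

Insertion cost between consecutive stops i–j is d(i,L) + d(L,j) − d(i,j):
  between W and Z: 10 + 39 − 29 = 20
  between Z and M: 39 + 17 − 36 = 20
  between M and T: 17 + 19 − 3 = 33
  between T and J: 19 + 20 − 6 = 33
  between J and W: 20 + 10 − 15 = 15
Cheapest insertion is between J and W, adding 15.
New total = 89 + 15 = 104.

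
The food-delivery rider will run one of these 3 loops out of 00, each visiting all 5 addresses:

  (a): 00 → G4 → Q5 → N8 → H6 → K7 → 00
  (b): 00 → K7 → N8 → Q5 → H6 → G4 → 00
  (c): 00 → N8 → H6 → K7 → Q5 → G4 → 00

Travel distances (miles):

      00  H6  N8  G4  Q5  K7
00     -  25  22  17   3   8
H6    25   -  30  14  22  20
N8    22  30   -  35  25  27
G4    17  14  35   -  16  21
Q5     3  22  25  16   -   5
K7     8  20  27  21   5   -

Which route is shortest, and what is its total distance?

Shortest is (c), total 110 miles.

(a): 17 + 16 + 25 + 30 + 20 + 8 = 116
(b): 8 + 27 + 25 + 22 + 14 + 17 = 113
(c): 22 + 30 + 20 + 5 + 16 + 17 = 110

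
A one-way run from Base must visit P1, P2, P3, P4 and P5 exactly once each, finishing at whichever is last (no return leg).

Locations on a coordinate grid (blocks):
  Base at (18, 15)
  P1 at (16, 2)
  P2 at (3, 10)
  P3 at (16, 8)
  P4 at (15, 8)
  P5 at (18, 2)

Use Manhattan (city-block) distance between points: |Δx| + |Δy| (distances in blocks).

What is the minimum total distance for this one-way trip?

Minimum one-way distance = 36 blocks.

There are 5! = 120 possible orderings.
Base → P1 → P2 → P3 → P4 → P5: 15+21+15+1+9 = 61
Base → P1 → P2 → P3 → P5 → P4: 15+21+15+8+9 = 68
Base → P1 → P2 → P4 → P3 → P5: 15+21+14+1+8 = 59
Base → P1 → P2 → P4 → P5 → P3: 15+21+14+9+8 = 67
Base → P1 → P2 → P5 → P3 → P4: 15+21+23+8+1 = 68
Base → P1 → P2 → P5 → P4 → P3: 15+21+23+9+1 = 69
Base → P1 → P3 → P2 → P4 → P5: 15+6+15+14+9 = 59
Base → P1 → P3 → P2 → P5 → P4: 15+6+15+23+9 = 68
Base → P1 → P3 → P4 → P2 → P5: 15+6+1+14+23 = 59
Base → P1 → P3 → P4 → P5 → P2: 15+6+1+9+23 = 54
Base → P1 → P3 → P5 → P2 → P4: 15+6+8+23+14 = 66
Base → P1 → P3 → P5 → P4 → P2: 15+6+8+9+14 = 52
Base → P1 → P4 → P2 → P3 → P5: 15+7+14+15+8 = 59
Base → P1 → P4 → P2 → P5 → P3: 15+7+14+23+8 = 67
… (106 more)
Base → P5 → P1 → P3 → P4 → P2: 13+2+6+1+14 = 36  ← best
The minimum is 36.
One shortest path: Base → P5 → P1 → P3 → P4 → P2.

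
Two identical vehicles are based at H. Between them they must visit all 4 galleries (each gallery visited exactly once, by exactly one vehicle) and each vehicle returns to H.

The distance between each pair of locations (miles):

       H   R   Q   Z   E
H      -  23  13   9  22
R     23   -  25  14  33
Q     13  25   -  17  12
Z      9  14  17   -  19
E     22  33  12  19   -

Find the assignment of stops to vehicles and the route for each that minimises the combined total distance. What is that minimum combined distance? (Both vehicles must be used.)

There are 2^3 − 1 = 7 ways to divide the 4 stops into two non-empty groups. For each, the best each vehicle can do is its own shortest tour through its group:
  {R} + {Q, Z, E}: 46 + 53 = 99
  {Q} + {R, Z, E}: 26 + 78 = 104
  {R, Q} + {Z, E}: 61 + 50 = 111
  {Z} + {R, Q, E}: 18 + 81 = 99
  {R, Z} + {Q, E}: 46 + 47 = 93
  {Q, Z} + {R, E}: 39 + 78 = 117
  … (7 splits in total)
Best: vehicle 1 H → R → Z → H = 46; vehicle 2 H → Q → E → H = 47; combined 93.

93 miles — the smallest possible combined total.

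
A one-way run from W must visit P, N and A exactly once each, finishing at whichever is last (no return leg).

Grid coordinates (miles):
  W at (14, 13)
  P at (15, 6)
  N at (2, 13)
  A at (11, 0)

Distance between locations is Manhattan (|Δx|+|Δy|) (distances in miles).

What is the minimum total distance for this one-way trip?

Minimum one-way distance = 40 miles.

There are 3! = 6 possible orderings.
W → P → N → A: 8+20+22 = 50
W → P → A → N: 8+10+22 = 40
W → N → P → A: 12+20+10 = 42
W → N → A → P: 12+22+10 = 44
W → A → P → N: 16+10+20 = 46
W → A → N → P: 16+22+20 = 58
The minimum is 40.
One shortest path: W → P → A → N.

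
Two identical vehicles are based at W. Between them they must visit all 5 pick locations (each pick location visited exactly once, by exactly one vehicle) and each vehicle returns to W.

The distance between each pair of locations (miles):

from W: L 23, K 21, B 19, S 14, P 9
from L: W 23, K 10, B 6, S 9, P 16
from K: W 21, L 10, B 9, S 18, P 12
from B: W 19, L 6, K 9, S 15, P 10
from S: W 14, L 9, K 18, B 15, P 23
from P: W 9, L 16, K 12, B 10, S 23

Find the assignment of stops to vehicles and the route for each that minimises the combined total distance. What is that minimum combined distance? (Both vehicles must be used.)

Try each way of splitting the stops between the two vehicles (each non-empty) and, for each split, find the best tour for each vehicle:
  {L} + {K, B, S, P}: 46 + 59 = 105
  {K} + {L, B, S, P}: 42 + 48 = 90
  {L, K} + {B, S, P}: 54 + 48 = 102
  {B} + {L, K, S, P}: 38 + 54 = 92
  {L, B} + {K, S, P}: 48 + 53 = 101
  {K, B} + {L, S, P}: 49 + 48 = 97
  … (15 splits in total)
  {L, K, B, S} + {P}: 59 + 18 = 77  ← best
Best: vehicle 1 W → K → B → L → S → W = 59; vehicle 2 W → P → W = 18; combined 77.

Minimum combined distance: 77 miles.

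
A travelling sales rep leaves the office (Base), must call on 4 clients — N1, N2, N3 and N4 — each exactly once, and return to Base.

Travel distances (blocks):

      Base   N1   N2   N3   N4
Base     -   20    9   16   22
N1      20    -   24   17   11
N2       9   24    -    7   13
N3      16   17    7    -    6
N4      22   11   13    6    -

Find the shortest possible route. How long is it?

With 4 stops there are 4!/2 = 12 distinct round trips (a route and its reverse cost the same).
Base - N1 - N2 - N3 - N4 - Base: 20+24+7+6+22 = 79
Base - N1 - N2 - N4 - N3 - Base: 20+24+13+6+16 = 79
Base - N1 - N3 - N2 - N4 - Base: 20+17+7+13+22 = 79
Base - N1 - N3 - N4 - N2 - Base: 20+17+6+13+9 = 65
Base - N1 - N4 - N2 - N3 - Base: 20+11+13+7+16 = 67
Base - N1 - N4 - N3 - N2 - Base: 20+11+6+7+9 = 53
Base - N2 - N1 - N3 - N4 - Base: 9+24+17+6+22 = 78
Base - N2 - N1 - N4 - N3 - Base: 9+24+11+6+16 = 66
Base - N2 - N3 - N1 - N4 - Base: 9+7+17+11+22 = 66
Base - N2 - N4 - N1 - N3 - Base: 9+13+11+17+16 = 66
Base - N3 - N1 - N2 - N4 - Base: 16+17+24+13+22 = 92
Base - N3 - N2 - N1 - N4 - Base: 16+7+24+11+22 = 80
The minimum is 53.
One optimal route: Base → N1 → N4 → N3 → N2 → Base (or its reverse).

Shortest round trip = 53 blocks.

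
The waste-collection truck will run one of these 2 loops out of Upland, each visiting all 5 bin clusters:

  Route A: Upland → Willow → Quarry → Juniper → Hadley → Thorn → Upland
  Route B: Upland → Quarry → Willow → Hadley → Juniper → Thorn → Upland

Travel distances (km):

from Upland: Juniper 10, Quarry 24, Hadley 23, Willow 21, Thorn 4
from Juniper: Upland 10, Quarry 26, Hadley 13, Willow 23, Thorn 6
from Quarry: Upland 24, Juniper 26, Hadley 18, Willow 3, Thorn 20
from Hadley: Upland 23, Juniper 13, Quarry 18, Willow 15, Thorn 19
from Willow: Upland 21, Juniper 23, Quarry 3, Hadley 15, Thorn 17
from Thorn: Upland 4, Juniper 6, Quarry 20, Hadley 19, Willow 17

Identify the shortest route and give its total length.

Route A: 21 + 3 + 26 + 13 + 19 + 4 = 86
Route B: 24 + 3 + 15 + 13 + 6 + 4 = 65

Shortest is Route B, total 65 km.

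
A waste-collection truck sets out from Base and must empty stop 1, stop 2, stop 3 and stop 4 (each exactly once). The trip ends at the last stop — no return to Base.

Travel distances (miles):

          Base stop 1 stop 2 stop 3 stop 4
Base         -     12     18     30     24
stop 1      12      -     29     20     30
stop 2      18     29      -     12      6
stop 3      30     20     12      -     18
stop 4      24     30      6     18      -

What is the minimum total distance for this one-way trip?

Minimum one-way distance = 50 miles.

There are 4! = 24 possible orderings.
Base - stop 1 - stop 2 - stop 3 - stop 4: 12+29+12+18 = 71
Base - stop 1 - stop 2 - stop 4 - stop 3: 12+29+6+18 = 65
Base - stop 1 - stop 3 - stop 2 - stop 4: 12+20+12+6 = 50
Base - stop 1 - stop 3 - stop 4 - stop 2: 12+20+18+6 = 56
Base - stop 1 - stop 4 - stop 2 - stop 3: 12+30+6+12 = 60
Base - stop 1 - stop 4 - stop 3 - stop 2: 12+30+18+12 = 72
Base - stop 2 - stop 1 - stop 3 - stop 4: 18+29+20+18 = 85
Base - stop 2 - stop 1 - stop 4 - stop 3: 18+29+30+18 = 95
Base - stop 2 - stop 3 - stop 1 - stop 4: 18+12+20+30 = 80
Base - stop 2 - stop 3 - stop 4 - stop 1: 18+12+18+30 = 78
Base - stop 2 - stop 4 - stop 1 - stop 3: 18+6+30+20 = 74
Base - stop 2 - stop 4 - stop 3 - stop 1: 18+6+18+20 = 62
Base - stop 3 - stop 1 - stop 2 - stop 4: 30+20+29+6 = 85
Base - stop 3 - stop 1 - stop 4 - stop 2: 30+20+30+6 = 86
… (10 more)
The minimum is 50.
One shortest path: Base → stop 1 → stop 3 → stop 2 → stop 4.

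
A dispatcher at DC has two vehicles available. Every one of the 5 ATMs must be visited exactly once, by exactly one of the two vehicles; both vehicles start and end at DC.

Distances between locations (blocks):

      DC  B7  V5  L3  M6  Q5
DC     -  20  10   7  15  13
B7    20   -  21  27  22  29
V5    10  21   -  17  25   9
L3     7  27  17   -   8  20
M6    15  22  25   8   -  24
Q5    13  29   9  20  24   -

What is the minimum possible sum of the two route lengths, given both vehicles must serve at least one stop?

Check every non-empty split of the stops between the two vehicles; for each half take its own optimal tour:
  {B7} + {V5, L3, M6, Q5}: 40 + 58 = 98
  {V5} + {B7, L3, M6, Q5}: 20 + 79 = 99
  {B7, V5} + {L3, M6, Q5}: 51 + 52 = 103
  {L3} + {B7, V5, M6, Q5}: 14 + 80 = 94
  {B7, L3} + {V5, M6, Q5}: 54 + 58 = 112
  {V5, L3} + {B7, M6, Q5}: 34 + 79 = 113
  … (15 splits in total)
  {B7, L3, M6} + {V5, Q5}: 57 + 32 = 89  ← best
Best: vehicle 1 DC → B7 → M6 → L3 → DC = 57; vehicle 2 DC → V5 → Q5 → DC = 32; combined 89.

89 blocks — the smallest possible combined total.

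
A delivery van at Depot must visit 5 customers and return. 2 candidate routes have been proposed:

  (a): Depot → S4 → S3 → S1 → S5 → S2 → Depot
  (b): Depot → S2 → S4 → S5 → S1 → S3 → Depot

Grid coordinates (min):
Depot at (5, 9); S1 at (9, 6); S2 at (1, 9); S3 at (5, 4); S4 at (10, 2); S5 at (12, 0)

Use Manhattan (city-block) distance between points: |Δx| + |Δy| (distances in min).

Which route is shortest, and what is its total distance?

Shortest is (b), total 44 min.

(a): 12 + 7 + 6 + 9 + 20 + 4 = 58
(b): 4 + 16 + 4 + 9 + 6 + 5 = 44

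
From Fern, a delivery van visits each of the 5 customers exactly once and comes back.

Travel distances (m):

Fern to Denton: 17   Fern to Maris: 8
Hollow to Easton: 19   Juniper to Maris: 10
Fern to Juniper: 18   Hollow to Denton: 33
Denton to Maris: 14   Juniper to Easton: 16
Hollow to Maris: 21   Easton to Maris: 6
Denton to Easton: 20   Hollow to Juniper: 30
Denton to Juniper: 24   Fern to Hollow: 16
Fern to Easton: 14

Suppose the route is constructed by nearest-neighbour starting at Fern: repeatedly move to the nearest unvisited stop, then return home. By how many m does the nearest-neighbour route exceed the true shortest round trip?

11 m longer than the optimal tour.

From Fern: Maris=8, Easton=14, Hollow=16, Denton=17, Juniper=18 → choose Maris (8).
From Maris: Easton=6, Juniper=10, Denton=14, Hollow=21 → choose Easton (6).
From Easton: Juniper=16, Hollow=19, Denton=20 → choose Juniper (16).
From Juniper: Denton=24, Hollow=30 → choose Denton (24).
From Denton: Hollow=33 → choose Hollow (33).
NN route Fern → Maris → Easton → Juniper → Denton → Hollow → Fern costs 103.
Optimal: Fern → Hollow → Easton → Juniper → Maris → Denton → Fern costs 92 (by enumerating all 60 distinct tours).
Excess = 103 − 92 = 11.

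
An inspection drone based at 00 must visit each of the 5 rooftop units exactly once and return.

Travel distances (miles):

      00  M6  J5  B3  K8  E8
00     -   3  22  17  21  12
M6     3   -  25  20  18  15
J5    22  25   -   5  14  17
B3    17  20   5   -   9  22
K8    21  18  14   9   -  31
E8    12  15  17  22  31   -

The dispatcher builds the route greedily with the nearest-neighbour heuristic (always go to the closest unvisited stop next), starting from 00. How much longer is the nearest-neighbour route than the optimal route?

From 00: M6=3, E8=12, B3=17, K8=21, J5=22 → choose M6 (3).
From M6: E8=15, K8=18, B3=20, J5=25 → choose E8 (15).
From E8: J5=17, B3=22, K8=31 → choose J5 (17).
From J5: B3=5, K8=14 → choose B3 (5).
From B3: K8=9 → choose K8 (9).
NN route 00 → M6 → E8 → J5 → B3 → K8 → 00 costs 70.
Optimal: 00 → M6 → K8 → B3 → J5 → E8 → 00 costs 64 (by enumerating all 60 distinct tours).
Excess = 70 − 64 = 6.

The nearest-neighbour route is 6 miles longer than optimal.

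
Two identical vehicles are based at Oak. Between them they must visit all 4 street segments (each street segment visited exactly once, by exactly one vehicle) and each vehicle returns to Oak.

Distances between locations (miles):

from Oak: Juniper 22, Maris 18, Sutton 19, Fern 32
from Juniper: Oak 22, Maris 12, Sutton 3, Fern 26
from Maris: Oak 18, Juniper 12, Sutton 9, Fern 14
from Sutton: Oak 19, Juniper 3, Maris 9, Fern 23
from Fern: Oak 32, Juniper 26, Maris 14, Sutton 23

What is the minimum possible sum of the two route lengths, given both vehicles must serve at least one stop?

Minimum combined distance: 108 miles.

Try each way of splitting the stops between the two vehicles (each non-empty) and, for each split, find the best tour for each vehicle:
  {Juniper} + {Maris, Sutton, Fern}: 44 + 74 = 118
  {Maris} + {Juniper, Sutton, Fern}: 36 + 80 = 116
  {Juniper, Maris} + {Sutton, Fern}: 52 + 74 = 126
  {Sutton} + {Juniper, Maris, Fern}: 38 + 80 = 118
  {Juniper, Sutton} + {Maris, Fern}: 44 + 64 = 108
  {Maris, Sutton} + {Juniper, Fern}: 46 + 80 = 126
  … (7 splits in total)
Best: vehicle 1 Oak → Juniper → Sutton → Oak = 44; vehicle 2 Oak → Maris → Fern → Oak = 64; combined 108.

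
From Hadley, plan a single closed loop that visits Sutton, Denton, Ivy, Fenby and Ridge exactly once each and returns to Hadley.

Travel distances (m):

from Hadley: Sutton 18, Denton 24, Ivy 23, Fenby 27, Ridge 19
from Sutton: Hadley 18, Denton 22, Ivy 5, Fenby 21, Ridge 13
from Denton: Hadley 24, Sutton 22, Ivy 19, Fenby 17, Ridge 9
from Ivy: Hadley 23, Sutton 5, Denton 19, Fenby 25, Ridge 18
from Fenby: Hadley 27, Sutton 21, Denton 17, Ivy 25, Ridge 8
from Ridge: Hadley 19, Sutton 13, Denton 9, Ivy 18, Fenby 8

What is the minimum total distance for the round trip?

Hadley-Sutton-Denton-Ivy-Fenby-Ridge-Hadley: 18+22+19+25+8+19 = 111
Hadley-Sutton-Denton-Ivy-Ridge-Fenby-Hadley: 18+22+19+18+8+27 = 112
Hadley-Sutton-Denton-Fenby-Ivy-Ridge-Hadley: 18+22+17+25+18+19 = 119
Hadley-Sutton-Denton-Fenby-Ridge-Ivy-Hadley: 18+22+17+8+18+23 = 106
Hadley-Sutton-Denton-Ridge-Ivy-Fenby-Hadley: 18+22+9+18+25+27 = 119
Hadley-Sutton-Denton-Ridge-Fenby-Ivy-Hadley: 18+22+9+8+25+23 = 105
Hadley-Sutton-Ivy-Denton-Fenby-Ridge-Hadley: 18+5+19+17+8+19 = 86
Hadley-Sutton-Ivy-Denton-Ridge-Fenby-Hadley: 18+5+19+9+8+27 = 86
Hadley-Sutton-Ivy-Fenby-Denton-Ridge-Hadley: 18+5+25+17+9+19 = 93
Hadley-Sutton-Ivy-Fenby-Ridge-Denton-Hadley: 18+5+25+8+9+24 = 89
Hadley-Sutton-Ivy-Ridge-Denton-Fenby-Hadley: 18+5+18+9+17+27 = 94
Hadley-Sutton-Ivy-Ridge-Fenby-Denton-Hadley: 18+5+18+8+17+24 = 90
Hadley-Sutton-Fenby-Denton-Ivy-Ridge-Hadley: 18+21+17+19+18+19 = 112
Hadley-Sutton-Fenby-Denton-Ridge-Ivy-Hadley: 18+21+17+9+18+23 = 106
… (46 more)
The minimum is 86.
One optimal route: Hadley → Sutton → Ivy → Denton → Fenby → Ridge → Hadley (or its reverse).

86 m — the shortest possible round trip.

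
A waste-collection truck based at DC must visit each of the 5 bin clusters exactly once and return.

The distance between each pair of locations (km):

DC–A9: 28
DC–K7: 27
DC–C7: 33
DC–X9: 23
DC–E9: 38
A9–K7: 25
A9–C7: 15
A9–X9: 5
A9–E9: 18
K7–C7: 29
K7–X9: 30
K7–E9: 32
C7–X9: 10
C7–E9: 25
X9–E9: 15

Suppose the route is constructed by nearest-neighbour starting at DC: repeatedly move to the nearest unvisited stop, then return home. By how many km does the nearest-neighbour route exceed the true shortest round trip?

From DC: X9=23, K7=27, A9=28, C7=33, E9=38 → choose X9 (23).
From X9: A9=5, C7=10, E9=15, K7=30 → choose A9 (5).
From A9: C7=15, E9=18, K7=25 → choose C7 (15).
From C7: E9=25, K7=29 → choose E9 (25).
From E9: K7=32 → choose K7 (32).
NN route DC → X9 → A9 → C7 → E9 → K7 → DC costs 127.
Optimal: DC → K7 → E9 → A9 → C7 → X9 → DC costs 125 (by enumerating all 60 distinct tours).
Excess = 127 − 125 = 2.

The nearest-neighbour route is 2 km longer than optimal.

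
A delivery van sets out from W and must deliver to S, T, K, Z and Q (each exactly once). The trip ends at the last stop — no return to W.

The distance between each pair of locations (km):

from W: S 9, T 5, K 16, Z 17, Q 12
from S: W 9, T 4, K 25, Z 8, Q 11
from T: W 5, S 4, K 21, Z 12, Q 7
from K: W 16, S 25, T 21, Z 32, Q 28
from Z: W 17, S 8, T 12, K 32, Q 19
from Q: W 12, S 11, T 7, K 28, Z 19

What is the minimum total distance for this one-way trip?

There are 5! = 120 possible orderings.
W → S → T → K → Z → Q: 9+4+21+32+19 = 85
W → S → T → K → Q → Z: 9+4+21+28+19 = 81
W → S → T → Z → K → Q: 9+4+12+32+28 = 85
W → S → T → Z → Q → K: 9+4+12+19+28 = 72
W → S → T → Q → K → Z: 9+4+7+28+32 = 80
W → S → T → Q → Z → K: 9+4+7+19+32 = 71
W → S → K → T → Z → Q: 9+25+21+12+19 = 86
W → S → K → T → Q → Z: 9+25+21+7+19 = 81
W → S → K → Z → T → Q: 9+25+32+12+7 = 85
W → S → K → Z → Q → T: 9+25+32+19+7 = 92
W → S → K → Q → T → Z: 9+25+28+7+12 = 81
W → S → K → Q → Z → T: 9+25+28+19+12 = 93
W → S → Z → T → K → Q: 9+8+12+21+28 = 78
W → S → Z → T → Q → K: 9+8+12+7+28 = 64
… (106 more)
W → T → Q → S → Z → K: 5+7+11+8+32 = 63  ← best
The minimum is 63.
One shortest path: W → T → Q → S → Z → K.

63 km — the minimum one-way total.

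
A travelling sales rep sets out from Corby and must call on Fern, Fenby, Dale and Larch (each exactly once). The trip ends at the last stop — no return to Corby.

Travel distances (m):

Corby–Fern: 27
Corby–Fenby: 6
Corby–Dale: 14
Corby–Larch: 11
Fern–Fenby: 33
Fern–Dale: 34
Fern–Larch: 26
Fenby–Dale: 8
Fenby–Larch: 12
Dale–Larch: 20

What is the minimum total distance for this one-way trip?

60 m — the minimum one-way total.

There are 4! = 24 possible orderings.
Corby - Fern - Fenby - Dale - Larch: 27+33+8+20 = 88
Corby - Fern - Fenby - Larch - Dale: 27+33+12+20 = 92
Corby - Fern - Dale - Fenby - Larch: 27+34+8+12 = 81
Corby - Fern - Dale - Larch - Fenby: 27+34+20+12 = 93
Corby - Fern - Larch - Fenby - Dale: 27+26+12+8 = 73
Corby - Fern - Larch - Dale - Fenby: 27+26+20+8 = 81
Corby - Fenby - Fern - Dale - Larch: 6+33+34+20 = 93
Corby - Fenby - Fern - Larch - Dale: 6+33+26+20 = 85
Corby - Fenby - Dale - Fern - Larch: 6+8+34+26 = 74
Corby - Fenby - Dale - Larch - Fern: 6+8+20+26 = 60
Corby - Fenby - Larch - Fern - Dale: 6+12+26+34 = 78
Corby - Fenby - Larch - Dale - Fern: 6+12+20+34 = 72
Corby - Dale - Fern - Fenby - Larch: 14+34+33+12 = 93
Corby - Dale - Fern - Larch - Fenby: 14+34+26+12 = 86
… (10 more)
The minimum is 60.
One shortest path: Corby → Fenby → Dale → Larch → Fern.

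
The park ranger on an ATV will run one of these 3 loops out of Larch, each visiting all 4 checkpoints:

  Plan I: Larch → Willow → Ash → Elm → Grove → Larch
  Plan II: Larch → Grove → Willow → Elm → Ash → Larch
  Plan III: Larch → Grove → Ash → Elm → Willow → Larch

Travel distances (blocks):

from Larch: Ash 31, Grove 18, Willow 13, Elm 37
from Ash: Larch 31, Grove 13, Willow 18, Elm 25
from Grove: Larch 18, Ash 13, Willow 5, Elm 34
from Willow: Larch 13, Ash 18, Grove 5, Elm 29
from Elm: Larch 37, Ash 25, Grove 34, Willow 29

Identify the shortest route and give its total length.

Shortest is Plan III, total 98 blocks.

Plan I: 13 + 18 + 25 + 34 + 18 = 108
Plan II: 18 + 5 + 29 + 25 + 31 = 108
Plan III: 18 + 13 + 25 + 29 + 13 = 98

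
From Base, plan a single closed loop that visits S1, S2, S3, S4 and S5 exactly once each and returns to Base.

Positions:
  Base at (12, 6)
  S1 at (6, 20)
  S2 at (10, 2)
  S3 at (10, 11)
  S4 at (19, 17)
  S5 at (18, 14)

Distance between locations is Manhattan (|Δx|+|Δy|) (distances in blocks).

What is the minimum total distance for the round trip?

There are 60 distinct closed tours to check (reversals are equivalent).
Base → S1 → S2 → S3 → S4 → S5 → Base: 20+22+9+15+4+14 = 84
Base → S1 → S2 → S3 → S5 → S4 → Base: 20+22+9+11+4+18 = 84
Base → S1 → S2 → S4 → S3 → S5 → Base: 20+22+24+15+11+14 = 106
Base → S1 → S2 → S4 → S5 → S3 → Base: 20+22+24+4+11+7 = 88
Base → S1 → S2 → S5 → S3 → S4 → Base: 20+22+20+11+15+18 = 106
Base → S1 → S2 → S5 → S4 → S3 → Base: 20+22+20+4+15+7 = 88
Base → S1 → S3 → S2 → S4 → S5 → Base: 20+13+9+24+4+14 = 84
Base → S1 → S3 → S2 → S5 → S4 → Base: 20+13+9+20+4+18 = 84
Base → S1 → S3 → S4 → S2 → S5 → Base: 20+13+15+24+20+14 = 106
Base → S1 → S3 → S4 → S5 → S2 → Base: 20+13+15+4+20+6 = 78
Base → S1 → S3 → S5 → S2 → S4 → Base: 20+13+11+20+24+18 = 106
Base → S1 → S3 → S5 → S4 → S2 → Base: 20+13+11+4+24+6 = 78
Base → S1 → S4 → S2 → S3 → S5 → Base: 20+16+24+9+11+14 = 94
Base → S1 → S4 → S2 → S5 → S3 → Base: 20+16+24+20+11+7 = 98
… (46 more)
Base → S2 → S3 → S1 → S4 → S5 → Base: 6+9+13+16+4+14 = 62  ← best
The minimum is 62.
One optimal route: Base → S2 → S3 → S1 → S4 → S5 → Base (or its reverse).

Minimum total distance: 62 blocks.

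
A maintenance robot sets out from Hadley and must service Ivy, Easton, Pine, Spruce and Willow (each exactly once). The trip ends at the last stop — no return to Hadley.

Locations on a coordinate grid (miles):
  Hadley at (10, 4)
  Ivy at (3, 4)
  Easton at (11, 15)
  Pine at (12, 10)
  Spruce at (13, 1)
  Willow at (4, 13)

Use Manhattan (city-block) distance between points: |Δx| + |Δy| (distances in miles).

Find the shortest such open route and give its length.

There are 5! = 120 possible orderings.
Hadley → Ivy → Easton → Pine → Spruce → Willow: 7+19+6+10+21 = 63
Hadley → Ivy → Easton → Pine → Willow → Spruce: 7+19+6+11+21 = 64
Hadley → Ivy → Easton → Spruce → Pine → Willow: 7+19+16+10+11 = 63
Hadley → Ivy → Easton → Spruce → Willow → Pine: 7+19+16+21+11 = 74
Hadley → Ivy → Easton → Willow → Pine → Spruce: 7+19+9+11+10 = 56
Hadley → Ivy → Easton → Willow → Spruce → Pine: 7+19+9+21+10 = 66
Hadley → Ivy → Pine → Easton → Spruce → Willow: 7+15+6+16+21 = 65
Hadley → Ivy → Pine → Easton → Willow → Spruce: 7+15+6+9+21 = 58
Hadley → Ivy → Pine → Spruce → Easton → Willow: 7+15+10+16+9 = 57
Hadley → Ivy → Pine → Spruce → Willow → Easton: 7+15+10+21+9 = 62
Hadley → Ivy → Pine → Willow → Easton → Spruce: 7+15+11+9+16 = 58
Hadley → Ivy → Pine → Willow → Spruce → Easton: 7+15+11+21+16 = 70
Hadley → Ivy → Spruce → Easton → Pine → Willow: 7+13+16+6+11 = 53
Hadley → Ivy → Spruce → Easton → Willow → Pine: 7+13+16+9+11 = 56
… (106 more)
Hadley → Spruce → Pine → Easton → Willow → Ivy: 6+10+6+9+10 = 41  ← best
The minimum is 41.
One shortest path: Hadley → Spruce → Pine → Easton → Willow → Ivy.

41 miles — the minimum one-way total.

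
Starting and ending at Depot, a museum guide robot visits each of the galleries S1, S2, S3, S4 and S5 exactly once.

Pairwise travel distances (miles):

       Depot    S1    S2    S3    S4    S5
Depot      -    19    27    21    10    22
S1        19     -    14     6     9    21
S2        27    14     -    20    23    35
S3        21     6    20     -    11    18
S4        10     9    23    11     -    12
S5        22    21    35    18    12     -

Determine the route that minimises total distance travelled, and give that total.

Minimum total distance: 87 miles.

There are 60 distinct closed tours to check (reversals are equivalent).
Depot → S1 → S2 → S3 → S4 → S5 → Depot: 19+14+20+11+12+22 = 98
Depot → S1 → S2 → S3 → S5 → S4 → Depot: 19+14+20+18+12+10 = 93
Depot → S1 → S2 → S4 → S3 → S5 → Depot: 19+14+23+11+18+22 = 107
Depot → S1 → S2 → S4 → S5 → S3 → Depot: 19+14+23+12+18+21 = 107
Depot → S1 → S2 → S5 → S3 → S4 → Depot: 19+14+35+18+11+10 = 107
Depot → S1 → S2 → S5 → S4 → S3 → Depot: 19+14+35+12+11+21 = 112
Depot → S1 → S3 → S2 → S4 → S5 → Depot: 19+6+20+23+12+22 = 102
Depot → S1 → S3 → S2 → S5 → S4 → Depot: 19+6+20+35+12+10 = 102
Depot → S1 → S3 → S4 → S2 → S5 → Depot: 19+6+11+23+35+22 = 116
Depot → S1 → S3 → S4 → S5 → S2 → Depot: 19+6+11+12+35+27 = 110
Depot → S1 → S3 → S5 → S2 → S4 → Depot: 19+6+18+35+23+10 = 111
Depot → S1 → S3 → S5 → S4 → S2 → Depot: 19+6+18+12+23+27 = 105
Depot → S1 → S4 → S2 → S3 → S5 → Depot: 19+9+23+20+18+22 = 111
Depot → S1 → S4 → S2 → S5 → S3 → Depot: 19+9+23+35+18+21 = 125
… (46 more)
Depot → S2 → S1 → S3 → S5 → S4 → Depot: 27+14+6+18+12+10 = 87  ← best
The minimum is 87.
One optimal route: Depot → S2 → S1 → S3 → S5 → S4 → Depot (or its reverse).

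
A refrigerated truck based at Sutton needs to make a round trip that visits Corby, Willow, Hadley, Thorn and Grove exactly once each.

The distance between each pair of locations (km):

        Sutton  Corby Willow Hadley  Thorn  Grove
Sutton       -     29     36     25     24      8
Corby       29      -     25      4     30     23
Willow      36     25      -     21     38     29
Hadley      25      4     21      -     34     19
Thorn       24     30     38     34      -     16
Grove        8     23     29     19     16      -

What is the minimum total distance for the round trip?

Sutton-Corby-Willow-Hadley-Thorn-Grove-Sutton: 29+25+21+34+16+8 = 133
Sutton-Corby-Willow-Hadley-Grove-Thorn-Sutton: 29+25+21+19+16+24 = 134
Sutton-Corby-Willow-Thorn-Hadley-Grove-Sutton: 29+25+38+34+19+8 = 153
Sutton-Corby-Willow-Thorn-Grove-Hadley-Sutton: 29+25+38+16+19+25 = 152
Sutton-Corby-Willow-Grove-Hadley-Thorn-Sutton: 29+25+29+19+34+24 = 160
Sutton-Corby-Willow-Grove-Thorn-Hadley-Sutton: 29+25+29+16+34+25 = 158
Sutton-Corby-Hadley-Willow-Thorn-Grove-Sutton: 29+4+21+38+16+8 = 116
Sutton-Corby-Hadley-Willow-Grove-Thorn-Sutton: 29+4+21+29+16+24 = 123
Sutton-Corby-Hadley-Thorn-Willow-Grove-Sutton: 29+4+34+38+29+8 = 142
Sutton-Corby-Hadley-Thorn-Grove-Willow-Sutton: 29+4+34+16+29+36 = 148
Sutton-Corby-Hadley-Grove-Willow-Thorn-Sutton: 29+4+19+29+38+24 = 143
Sutton-Corby-Hadley-Grove-Thorn-Willow-Sutton: 29+4+19+16+38+36 = 142
Sutton-Corby-Thorn-Willow-Hadley-Grove-Sutton: 29+30+38+21+19+8 = 145
Sutton-Corby-Thorn-Willow-Grove-Hadley-Sutton: 29+30+38+29+19+25 = 170
… (46 more)
Sutton-Willow-Hadley-Corby-Thorn-Grove-Sutton: 36+21+4+30+16+8 = 115  ← best
The minimum is 115.
One optimal route: Sutton → Willow → Hadley → Corby → Thorn → Grove → Sutton (or its reverse).

Minimum total distance: 115 km.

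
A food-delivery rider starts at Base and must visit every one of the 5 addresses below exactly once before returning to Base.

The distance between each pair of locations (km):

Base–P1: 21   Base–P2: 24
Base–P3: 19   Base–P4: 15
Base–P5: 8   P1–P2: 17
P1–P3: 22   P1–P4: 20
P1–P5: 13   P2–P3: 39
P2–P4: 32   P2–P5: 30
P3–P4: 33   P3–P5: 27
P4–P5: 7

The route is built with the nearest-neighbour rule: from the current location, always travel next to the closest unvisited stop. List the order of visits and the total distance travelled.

Nearest-neighbour total = 110 km; route Base → P5 → P4 → P1 → P2 → P3 → Base.

Base → [P5:8 / P4:15 / P3:19 / P1:21 / P2:24] → P5 (8)
P5 → [P4:7 / P1:13 / P3:27 / P2:30] → P4 (7)
P4 → [P1:20 / P2:32 / P3:33] → P1 (20)
P1 → [P2:17 / P3:22] → P2 (17)
P2 → [P3:39] → P3 (39)
Return P3→Base: 19.
Total = 8 + 7 + 20 + 17 + 39 + 19 = 110.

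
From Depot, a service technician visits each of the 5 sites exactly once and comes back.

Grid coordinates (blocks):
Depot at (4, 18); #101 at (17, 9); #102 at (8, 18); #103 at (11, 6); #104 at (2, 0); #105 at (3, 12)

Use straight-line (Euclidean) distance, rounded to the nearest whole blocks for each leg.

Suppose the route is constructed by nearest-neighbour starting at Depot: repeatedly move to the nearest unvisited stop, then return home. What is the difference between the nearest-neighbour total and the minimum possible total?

From Depot: #102=4, #105=6, #103=14, #101=16, #104=18 → choose #102 (4).
From #102: #105=8, #103=12, #101=13, #104=19 → choose #105 (8).
From #105: #103=10, #104=12, #101=14 → choose #103 (10).
From #103: #101=7, #104=11 → choose #101 (7).
From #101: #104=17 → choose #104 (17).
NN route Depot → #102 → #105 → #103 → #101 → #104 → Depot costs 64.
Optimal: Depot → #102 → #101 → #103 → #104 → #105 → Depot costs 53 (by enumerating all 60 distinct tours).
Excess = 64 − 53 = 11.

11 blocks longer than the optimal tour.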